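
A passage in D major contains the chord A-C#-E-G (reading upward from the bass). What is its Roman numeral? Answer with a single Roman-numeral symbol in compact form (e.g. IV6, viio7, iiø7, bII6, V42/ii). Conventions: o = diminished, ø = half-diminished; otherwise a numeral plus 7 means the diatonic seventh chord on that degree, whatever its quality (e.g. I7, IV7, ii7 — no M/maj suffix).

The pitches A-C#-E-G form a dominant seventh chord rooted on A.
A is scale degree 5 in D major, and a dominant seventh chord on that degree is written V7.

V7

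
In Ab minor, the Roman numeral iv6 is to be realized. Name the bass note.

iv in Ab minor has root Db; the chord is Db-Fb-Ab.
The figure 6 means first inversion — the third is in the bass.

Fb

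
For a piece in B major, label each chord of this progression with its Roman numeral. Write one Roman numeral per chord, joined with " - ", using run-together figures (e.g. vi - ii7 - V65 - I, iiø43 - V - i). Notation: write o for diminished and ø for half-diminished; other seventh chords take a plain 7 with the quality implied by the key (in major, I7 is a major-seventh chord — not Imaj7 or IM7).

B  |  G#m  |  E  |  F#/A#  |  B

I - vi - IV - V6 - I

B: root B is the tonic; major triad there is I.
G#m has root G#, degree 6 in B major, so vi.
E: major triad on E = scale degree 4 → IV.
F#/A#: major triad on F# = scale degree 5 → V6.
B: root B is the tonic; major triad there is I.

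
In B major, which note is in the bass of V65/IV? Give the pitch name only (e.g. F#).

D#

The applied chord V65/IV is rooted on B: B-D#-F#-A.
The figure 65 means first inversion — the third is in the bass.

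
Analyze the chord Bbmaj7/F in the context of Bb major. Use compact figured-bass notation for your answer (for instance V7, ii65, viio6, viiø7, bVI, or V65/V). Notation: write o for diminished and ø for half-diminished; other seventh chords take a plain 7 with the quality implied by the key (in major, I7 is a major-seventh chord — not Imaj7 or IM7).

The pitches Bb-D-F-A form a major seventh chord rooted on Bb.
In Bb major, Bb is the tonic; the diatonic major seventh chord there is I7.
With F in the bass the chord is in second inversion, so the figured bass is 43.

I43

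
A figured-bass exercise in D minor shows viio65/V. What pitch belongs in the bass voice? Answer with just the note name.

B

The applied chord viio65/V is rooted on G#: G#-B-D-F.
The figure 65 means first inversion — the third is in the bass.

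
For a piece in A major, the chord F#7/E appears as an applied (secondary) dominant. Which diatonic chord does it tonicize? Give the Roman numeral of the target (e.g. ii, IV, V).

ii

The chord is a dominant seventh chord on F#.
A dominant resolves down a perfect fifth: F# → B. In A major, B is scale degree 2, i.e. ii.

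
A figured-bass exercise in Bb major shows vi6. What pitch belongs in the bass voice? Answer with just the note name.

vi in Bb major has root G; the chord is G-Bb-D.
The figure 6 means first inversion — the third is in the bass.

Bb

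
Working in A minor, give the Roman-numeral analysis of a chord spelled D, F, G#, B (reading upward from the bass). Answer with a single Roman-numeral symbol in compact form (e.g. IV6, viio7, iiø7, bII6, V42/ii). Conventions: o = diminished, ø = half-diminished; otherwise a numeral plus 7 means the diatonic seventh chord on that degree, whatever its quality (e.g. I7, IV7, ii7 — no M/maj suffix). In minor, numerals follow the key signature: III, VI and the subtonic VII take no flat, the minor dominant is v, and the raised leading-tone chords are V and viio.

The pitches G#-B-D-F form a fully diminished seventh chord rooted on G#.
G# is scale degree 7 in A minor, and a fully diminished seventh chord on that degree is written viio7.
With D in the bass the chord is in second inversion, so the figured bass is 43.

viio43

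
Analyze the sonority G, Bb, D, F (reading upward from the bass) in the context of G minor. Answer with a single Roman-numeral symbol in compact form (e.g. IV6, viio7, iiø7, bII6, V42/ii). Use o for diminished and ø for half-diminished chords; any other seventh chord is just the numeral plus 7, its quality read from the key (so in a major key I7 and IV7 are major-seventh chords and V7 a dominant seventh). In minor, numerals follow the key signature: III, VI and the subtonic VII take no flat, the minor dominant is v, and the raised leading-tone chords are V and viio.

i7

Stacked in thirds the chord is G-Bb-D-F: a minor seventh chord on G.
In G minor, G is the tonic; the diatonic minor seventh chord there is i7.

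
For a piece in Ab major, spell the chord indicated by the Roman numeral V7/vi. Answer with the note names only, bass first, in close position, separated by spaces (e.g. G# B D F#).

C E G Bb

V7/vi is a secondary dominant — the dominant seventh of vi. vi in Ab major is F, so the applied chord's root is C, a perfect fifth above.
Building a dominant seventh chord on C gives C-E-G-Bb.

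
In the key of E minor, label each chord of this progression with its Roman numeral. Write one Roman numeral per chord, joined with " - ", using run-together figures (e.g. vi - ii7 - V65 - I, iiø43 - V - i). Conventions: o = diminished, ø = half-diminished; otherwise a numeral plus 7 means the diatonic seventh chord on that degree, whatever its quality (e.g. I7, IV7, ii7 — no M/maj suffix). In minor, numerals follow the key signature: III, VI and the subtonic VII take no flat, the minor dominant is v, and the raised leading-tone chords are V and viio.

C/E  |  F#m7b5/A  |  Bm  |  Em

C/E: major triad on C = scale degree 6 → VI6.
F#m7b5/A has root F#, degree 2 in E minor, so iiø65.
Bm: root B is the dominant; minor triad there is v.
Em: minor triad on E = scale degree 1 → i.

VI6 - iiø65 - v - i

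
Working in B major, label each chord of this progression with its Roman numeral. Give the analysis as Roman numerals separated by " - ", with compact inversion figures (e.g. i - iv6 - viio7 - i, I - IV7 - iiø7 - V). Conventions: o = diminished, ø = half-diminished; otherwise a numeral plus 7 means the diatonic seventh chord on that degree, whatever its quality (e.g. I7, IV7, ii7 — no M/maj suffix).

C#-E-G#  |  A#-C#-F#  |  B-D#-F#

C#-E-G# has root C#, degree 2 in B major, so ii.
A#-C#-F#: root F# is the dominant; major triad there is V6.
B-D#-F#: root B is the tonic; major triad there is I.

ii - V6 - I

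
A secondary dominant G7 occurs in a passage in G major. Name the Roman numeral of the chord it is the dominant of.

IV

The chord is a dominant seventh chord on G.
A dominant resolves down a perfect fifth: G → C. In G major, C is scale degree 4, i.e. IV.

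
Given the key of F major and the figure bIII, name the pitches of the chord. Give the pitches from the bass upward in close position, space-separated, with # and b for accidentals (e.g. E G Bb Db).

bIII is a major triad on the lowered third degree, borrowed from the parallel minor. In F major that root is Ab.
So the chord is Ab-C-Eb.

Ab C Eb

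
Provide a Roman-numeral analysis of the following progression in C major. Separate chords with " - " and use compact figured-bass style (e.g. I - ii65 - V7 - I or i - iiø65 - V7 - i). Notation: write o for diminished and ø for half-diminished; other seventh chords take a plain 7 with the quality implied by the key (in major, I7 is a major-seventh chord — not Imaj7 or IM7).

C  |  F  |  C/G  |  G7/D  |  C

C: major triad on C = scale degree 1 → I.
F: major triad on F = scale degree 4 → IV.
C/G: root C is the tonic; major triad there is I64.
G7/D: dominant seventh chord on G = scale degree 5 → V43.
C has root C, degree 1 in C major, so I.

I - IV - I64 - V43 - I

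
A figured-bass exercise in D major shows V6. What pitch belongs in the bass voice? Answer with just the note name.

C#

V in D major has root A; the chord is A-C#-E.
The figure 6 means first inversion — the third is in the bass.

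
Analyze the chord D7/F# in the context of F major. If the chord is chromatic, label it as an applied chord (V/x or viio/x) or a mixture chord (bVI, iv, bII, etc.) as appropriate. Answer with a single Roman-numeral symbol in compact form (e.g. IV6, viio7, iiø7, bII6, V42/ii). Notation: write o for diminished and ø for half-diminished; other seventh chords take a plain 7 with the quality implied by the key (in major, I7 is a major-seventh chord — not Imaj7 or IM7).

Stacked in thirds the chord is D-F#-A-C: a dominant seventh chord on D.
D is not a diatonic chord root with this quality in F major, but it lies a perfect fifth above G (ii), so the chord functions as an applied dominant of ii.
With F# in the bass the chord is in first inversion, so the figured bass is 65.

V65/ii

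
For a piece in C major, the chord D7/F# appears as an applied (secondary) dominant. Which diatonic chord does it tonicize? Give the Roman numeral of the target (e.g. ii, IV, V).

The chord is a dominant seventh chord on D.
A dominant resolves down a perfect fifth: D → G. In C major, G is scale degree 5, i.e. V.

V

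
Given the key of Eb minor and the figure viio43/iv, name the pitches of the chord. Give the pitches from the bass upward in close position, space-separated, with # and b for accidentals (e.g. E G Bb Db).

viio43/iv is a secondary leading-tone chord. The target iv is Ab in Eb minor; the applied chord is rooted a semitone below, on G.
Building a fully diminished seventh chord on G gives G-Bb-Db-Fb.
The figured bass 43 indicates second inversion, placing the fifth (Db) in the bass: Db-Fb-G-Bb.

Db Fb G Bb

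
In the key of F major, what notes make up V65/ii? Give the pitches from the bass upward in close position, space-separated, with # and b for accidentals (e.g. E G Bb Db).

The slash means an applied dominant: we want the dominant of ii. In F major, ii is G minor, and its dominant is built on D.
Building a dominant seventh chord on D gives D-F#-A-C.
The figured bass 65 indicates first inversion, placing the third (F#) in the bass: F#-A-C-D.

F# A C D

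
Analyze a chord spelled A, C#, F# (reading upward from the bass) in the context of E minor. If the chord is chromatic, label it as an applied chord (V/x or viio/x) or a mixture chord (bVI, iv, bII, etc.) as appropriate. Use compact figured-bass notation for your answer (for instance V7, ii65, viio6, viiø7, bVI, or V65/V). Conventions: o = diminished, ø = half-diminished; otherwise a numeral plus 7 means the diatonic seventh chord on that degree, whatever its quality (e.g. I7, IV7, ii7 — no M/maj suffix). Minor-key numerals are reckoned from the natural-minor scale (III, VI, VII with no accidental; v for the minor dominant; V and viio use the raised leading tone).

ii6

The pitches F#-A-C# form a minor triad rooted on F#.
F# is the second degree of E minor. This is the minor supertonic, borrowed from the parallel major (the Dorian ii).
With A in the bass the chord is in first inversion, so the figured bass is 6.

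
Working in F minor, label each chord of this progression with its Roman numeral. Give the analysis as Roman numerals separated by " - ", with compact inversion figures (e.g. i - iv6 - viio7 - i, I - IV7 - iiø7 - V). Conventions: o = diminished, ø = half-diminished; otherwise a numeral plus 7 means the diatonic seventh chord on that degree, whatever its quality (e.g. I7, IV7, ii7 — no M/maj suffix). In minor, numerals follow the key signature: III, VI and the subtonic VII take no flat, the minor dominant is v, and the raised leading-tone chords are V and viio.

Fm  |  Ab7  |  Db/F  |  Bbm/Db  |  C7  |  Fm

Fm: root F is the tonic; minor triad there is i.
Ab7: chromatic; Ab is V of VI, so V7/VI.
Db/F: major triad on Db = scale degree 6 → VI6.
Bbm/Db: root Bb is the subdominant; minor triad there is iv6.
C7: root C is the dominant; dominant seventh chord there is V7.
Fm: root F is the tonic; minor triad there is i.

i - V7/VI - VI6 - iv6 - V7 - i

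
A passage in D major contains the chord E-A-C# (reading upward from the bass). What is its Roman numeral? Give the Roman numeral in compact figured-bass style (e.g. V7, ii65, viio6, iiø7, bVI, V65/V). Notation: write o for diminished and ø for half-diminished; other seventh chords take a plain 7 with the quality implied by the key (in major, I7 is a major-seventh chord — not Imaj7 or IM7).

V64

Stacked in thirds the chord is A-C#-E: a major triad on A.
In D major, A is the dominant; the diatonic major triad there is V.
With E in the bass the chord is in second inversion, so the figured bass is 64.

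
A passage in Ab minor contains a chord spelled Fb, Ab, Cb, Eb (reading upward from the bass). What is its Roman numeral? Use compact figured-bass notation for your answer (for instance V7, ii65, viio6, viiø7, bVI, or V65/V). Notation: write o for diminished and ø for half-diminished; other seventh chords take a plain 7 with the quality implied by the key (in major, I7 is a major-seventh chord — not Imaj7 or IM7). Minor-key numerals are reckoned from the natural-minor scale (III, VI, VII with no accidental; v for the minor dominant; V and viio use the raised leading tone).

Stacked in thirds the chord is Fb-Ab-Cb-Eb: a major seventh chord on Fb.
Fb is scale degree 6 in Ab minor, and a major seventh chord on that degree is written VI7.

VI7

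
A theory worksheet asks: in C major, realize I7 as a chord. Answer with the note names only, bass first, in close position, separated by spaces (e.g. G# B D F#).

C E G B

The numeral's case and figure indicate a major seventh chord. In C major its root, the tonic, is C.
Stacking thirds from C gives C-E-G-B.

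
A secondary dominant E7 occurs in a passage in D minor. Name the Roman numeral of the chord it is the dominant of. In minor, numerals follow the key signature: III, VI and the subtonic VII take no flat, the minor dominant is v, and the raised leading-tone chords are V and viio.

The chord is a dominant seventh chord on E.
A dominant resolves down a perfect fifth: E → A. In D minor, A is scale degree 5, i.e. V.

V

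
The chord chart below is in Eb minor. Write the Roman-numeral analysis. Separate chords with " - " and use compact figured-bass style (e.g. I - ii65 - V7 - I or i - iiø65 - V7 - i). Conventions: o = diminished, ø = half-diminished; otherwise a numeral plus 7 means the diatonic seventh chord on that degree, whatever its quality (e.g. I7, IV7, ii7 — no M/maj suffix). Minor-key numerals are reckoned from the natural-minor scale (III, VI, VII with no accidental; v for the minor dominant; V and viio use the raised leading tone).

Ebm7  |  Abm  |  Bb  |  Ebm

Ebm7: root Eb is the tonic; minor seventh chord there is i7.
Abm: root Ab is the subdominant; minor triad there is iv.
Bb: root Bb is the dominant; major triad there is V.
Ebm: root Eb is the tonic; minor triad there is i.

i7 - iv - V - i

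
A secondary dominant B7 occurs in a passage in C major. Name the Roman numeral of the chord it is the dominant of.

iii

The chord is a dominant seventh chord on B.
A dominant resolves down a perfect fifth: B → E. In C major, E is scale degree 3, i.e. iii.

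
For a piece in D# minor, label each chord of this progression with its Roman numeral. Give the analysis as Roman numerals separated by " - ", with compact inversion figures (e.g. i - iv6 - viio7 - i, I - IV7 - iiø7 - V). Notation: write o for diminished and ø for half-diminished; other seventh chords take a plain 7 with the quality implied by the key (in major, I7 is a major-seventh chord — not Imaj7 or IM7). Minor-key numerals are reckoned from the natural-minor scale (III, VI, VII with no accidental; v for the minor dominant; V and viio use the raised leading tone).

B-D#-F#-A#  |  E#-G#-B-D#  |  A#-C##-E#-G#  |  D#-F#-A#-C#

VI7 - iiø7 - V7 - i7

B-D#-F#-A#: root B is the submediant; major seventh chord there is VI7.
E#-G#-B-D#: half-diminished seventh chord on E# = scale degree 2 → iiø7.
A#-C##-E#-G#: dominant seventh chord on A# = scale degree 5 → V7.
D#-F#-A#-C# has root D#, degree 1 in D# minor, so i7.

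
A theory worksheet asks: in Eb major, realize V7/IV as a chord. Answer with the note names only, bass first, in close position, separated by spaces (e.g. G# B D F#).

Eb G Bb Db

The slash means an applied dominant: we want the dominant of IV. In Eb major, IV is Ab major, and its dominant is built on Eb.
Building a dominant seventh chord on Eb gives Eb-G-Bb-Db.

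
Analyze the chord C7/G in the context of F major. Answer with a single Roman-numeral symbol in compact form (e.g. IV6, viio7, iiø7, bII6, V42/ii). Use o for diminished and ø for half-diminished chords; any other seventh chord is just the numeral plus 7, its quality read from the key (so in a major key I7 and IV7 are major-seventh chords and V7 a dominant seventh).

V43

Stacked in thirds the chord is C-E-G-Bb: a dominant seventh chord on C.
C is scale degree 5 in F major, and a dominant seventh chord on that degree is written V7.
With G in the bass the chord is in second inversion, so the figured bass is 43.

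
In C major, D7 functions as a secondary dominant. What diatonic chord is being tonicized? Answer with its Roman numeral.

V

The chord is a dominant seventh chord on D.
A dominant resolves down a perfect fifth: D → G. In C major, G is scale degree 5, i.e. V.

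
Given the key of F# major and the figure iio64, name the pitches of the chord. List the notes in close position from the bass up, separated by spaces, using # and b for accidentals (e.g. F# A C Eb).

D G# B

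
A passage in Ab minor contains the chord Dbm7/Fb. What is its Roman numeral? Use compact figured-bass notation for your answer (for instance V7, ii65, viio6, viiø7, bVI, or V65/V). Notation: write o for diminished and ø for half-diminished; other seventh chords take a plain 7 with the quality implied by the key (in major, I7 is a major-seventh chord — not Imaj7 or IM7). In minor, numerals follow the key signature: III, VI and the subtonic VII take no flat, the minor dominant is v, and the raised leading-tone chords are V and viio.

iv65

The pitches Db-Fb-Ab-Cb form a minor seventh chord rooted on Db.
In Ab minor, Db is the subdominant; the diatonic minor seventh chord there is iv7.
With Fb in the bass the chord is in first inversion, so the figured bass is 65.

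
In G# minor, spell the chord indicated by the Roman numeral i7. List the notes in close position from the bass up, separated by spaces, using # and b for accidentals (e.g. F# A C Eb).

The numeral's case and figure indicate a minor seventh chord. In G# minor its root, the tonic, is G#.
Stacking thirds from G# gives G#-B-D#-F#.

G# B D# F#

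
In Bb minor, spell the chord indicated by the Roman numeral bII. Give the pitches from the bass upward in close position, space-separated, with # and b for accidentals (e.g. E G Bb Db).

Cb Eb Gb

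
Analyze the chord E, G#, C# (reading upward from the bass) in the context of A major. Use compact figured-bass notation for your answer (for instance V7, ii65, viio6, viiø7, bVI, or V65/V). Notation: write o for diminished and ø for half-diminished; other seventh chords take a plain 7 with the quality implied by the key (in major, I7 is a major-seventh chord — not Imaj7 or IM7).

iii6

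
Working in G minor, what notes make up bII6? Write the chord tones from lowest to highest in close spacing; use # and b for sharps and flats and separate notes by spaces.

bII6 is the Neapolitan sixth — a major triad on the lowered second degree, here in its customary first inversion. In G minor that root is Ab.
So the chord is Ab-C-Eb, a major triad.
The figured bass 6 indicates first inversion, placing the third (C) in the bass: C-Eb-Ab.

C Eb Ab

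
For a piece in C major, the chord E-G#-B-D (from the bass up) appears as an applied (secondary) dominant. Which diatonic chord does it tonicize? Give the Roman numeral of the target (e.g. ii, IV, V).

vi

The chord is a dominant seventh chord on E.
A dominant resolves down a perfect fifth: E → A. In C major, A is scale degree 6, i.e. vi.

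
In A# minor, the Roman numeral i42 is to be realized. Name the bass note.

G#

i in A# minor has root A#; the chord is A#-C#-E#-G#.
The figure 42 means third inversion — the seventh is in the bass.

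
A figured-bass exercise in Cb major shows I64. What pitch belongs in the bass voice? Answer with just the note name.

I in Cb major has root Cb; the chord is Cb-Eb-Gb.
The figure 64 means second inversion — the fifth is in the bass.

Gb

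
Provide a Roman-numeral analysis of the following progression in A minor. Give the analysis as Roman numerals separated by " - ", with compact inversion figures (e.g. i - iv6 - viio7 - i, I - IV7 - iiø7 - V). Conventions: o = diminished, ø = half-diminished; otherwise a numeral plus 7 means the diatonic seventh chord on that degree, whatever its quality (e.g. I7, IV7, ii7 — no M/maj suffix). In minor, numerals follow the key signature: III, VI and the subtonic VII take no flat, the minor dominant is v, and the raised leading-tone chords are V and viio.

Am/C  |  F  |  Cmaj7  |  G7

Am/C has root A, degree 1 in A minor, so i6.
F: major triad on F = scale degree 6 → VI.
Cmaj7: root C is the mediant; major seventh chord there is III7.
G7 has root G, degree 7 in A minor, so VII7.

i6 - VI - III7 - VII7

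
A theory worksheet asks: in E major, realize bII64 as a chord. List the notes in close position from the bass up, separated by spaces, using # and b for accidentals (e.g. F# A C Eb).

Scale degree 2 in E major is F#; lowering it a half step gives F. bII64 is the Neapolitan chord — a major triad on the lowered second degree.
So the chord is F-A-C, a major triad.
With the 64 figure the chord is in second inversion; from the bass C upward in close position it reads C-F-A.

C F A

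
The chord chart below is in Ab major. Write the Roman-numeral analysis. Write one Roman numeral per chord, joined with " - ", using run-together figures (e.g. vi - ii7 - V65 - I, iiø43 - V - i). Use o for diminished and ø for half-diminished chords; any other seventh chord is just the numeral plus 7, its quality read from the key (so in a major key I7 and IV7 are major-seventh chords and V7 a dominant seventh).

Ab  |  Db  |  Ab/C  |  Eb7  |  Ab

Ab has root Ab, degree 1 in Ab major, so I.
Db: major triad on Db = scale degree 4 → IV.
Ab/C: major triad on Ab = scale degree 1 → I6.
Eb7: dominant seventh chord on Eb = scale degree 5 → V7.
Ab has root Ab, degree 1 in Ab major, so I.

I - IV - I6 - V7 - I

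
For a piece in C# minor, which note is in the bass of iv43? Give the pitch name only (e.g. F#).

iv in C# minor has root F#; the chord is F#-A-C#-E.
The figure 43 means second inversion — the fifth is in the bass.

C#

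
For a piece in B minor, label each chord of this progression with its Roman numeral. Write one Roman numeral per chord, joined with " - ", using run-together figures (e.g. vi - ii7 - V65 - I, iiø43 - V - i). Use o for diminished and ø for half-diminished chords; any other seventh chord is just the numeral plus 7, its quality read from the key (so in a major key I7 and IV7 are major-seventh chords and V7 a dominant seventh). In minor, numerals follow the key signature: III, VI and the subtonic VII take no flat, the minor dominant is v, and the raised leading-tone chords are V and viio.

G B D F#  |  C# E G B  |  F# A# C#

VI7 - iiø7 - V

G-B-D-F#: root G is the submediant; major seventh chord there is VI7.
C#-E-G-B has root C#, degree 2 in B minor, so iiø7.
F#-A#-C#: major triad on F# = scale degree 5 → V.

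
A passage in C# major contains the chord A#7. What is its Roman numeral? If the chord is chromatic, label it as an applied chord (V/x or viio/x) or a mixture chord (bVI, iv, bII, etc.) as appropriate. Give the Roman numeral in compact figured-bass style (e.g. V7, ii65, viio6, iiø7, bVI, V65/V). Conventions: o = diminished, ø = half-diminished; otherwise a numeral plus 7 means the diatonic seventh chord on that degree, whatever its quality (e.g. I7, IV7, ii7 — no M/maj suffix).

V7/ii

The pitches A#-C##-E#-G# form a dominant seventh chord rooted on A#.
A# is not a diatonic chord root with this quality in C# major, but it lies a perfect fifth above D# (ii), so the chord functions as an applied dominant of ii.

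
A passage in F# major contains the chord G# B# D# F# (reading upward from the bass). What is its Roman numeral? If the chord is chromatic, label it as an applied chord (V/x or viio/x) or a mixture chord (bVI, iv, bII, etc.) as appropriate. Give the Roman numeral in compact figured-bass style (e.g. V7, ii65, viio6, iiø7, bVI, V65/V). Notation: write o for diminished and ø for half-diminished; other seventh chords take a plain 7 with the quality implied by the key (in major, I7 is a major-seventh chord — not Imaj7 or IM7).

Stacked in thirds the chord is G#-B#-D#-F#: a dominant seventh chord on G#.
G# is not a diatonic chord root with this quality in F# major, but it lies a perfect fifth above C# (V), so the chord functions as an applied dominant of V.

V7/V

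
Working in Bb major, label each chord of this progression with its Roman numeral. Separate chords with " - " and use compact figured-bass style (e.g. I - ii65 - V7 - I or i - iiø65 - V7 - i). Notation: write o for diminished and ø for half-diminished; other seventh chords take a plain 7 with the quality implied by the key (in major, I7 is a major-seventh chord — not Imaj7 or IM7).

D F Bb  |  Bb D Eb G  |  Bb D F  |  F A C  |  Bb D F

I6 - IV43 - I - V - I

D-F-Bb: major triad on Bb = scale degree 1 → I6.
Bb-D-Eb-G has root Eb, degree 4 in Bb major, so IV43.
Bb-D-F has root Bb, degree 1 in Bb major, so I.
F-A-C: major triad on F = scale degree 5 → V.
Bb-D-F: major triad on Bb = scale degree 1 → I.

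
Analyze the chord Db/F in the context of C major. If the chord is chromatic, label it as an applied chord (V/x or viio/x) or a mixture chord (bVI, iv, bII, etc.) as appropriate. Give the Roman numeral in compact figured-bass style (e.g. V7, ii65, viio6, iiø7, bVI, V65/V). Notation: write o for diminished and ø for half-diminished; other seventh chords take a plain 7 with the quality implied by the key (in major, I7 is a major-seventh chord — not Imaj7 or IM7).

bII6

Stacked in thirds the chord is Db-F-Ab: a major triad on Db.
Db is the lowered second degree of C major (diatonic 2 would be D). This is the Neapolitan sixth — a major triad on the lowered second degree, here in its customary first inversion.
With F in the bass the chord is in first inversion, so the figured bass is 6.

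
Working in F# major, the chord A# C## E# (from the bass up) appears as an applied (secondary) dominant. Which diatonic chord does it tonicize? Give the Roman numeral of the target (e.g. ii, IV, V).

vi

The chord is a major triad on A#.
A dominant resolves down a perfect fifth: A# → D#. In F# major, D# is scale degree 6, i.e. vi.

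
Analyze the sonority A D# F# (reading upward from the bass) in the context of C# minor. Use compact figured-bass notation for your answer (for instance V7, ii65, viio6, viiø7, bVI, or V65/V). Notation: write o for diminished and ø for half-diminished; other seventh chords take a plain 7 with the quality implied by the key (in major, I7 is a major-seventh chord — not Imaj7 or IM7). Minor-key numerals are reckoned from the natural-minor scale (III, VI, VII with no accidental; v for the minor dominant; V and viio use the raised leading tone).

Stacked in thirds the chord is D#-F#-A: a diminished triad on D#.
D# is scale degree 2 in C# minor, and a diminished triad on that degree is written iio.
With A in the bass the chord is in second inversion, so the figured bass is 64.

iio64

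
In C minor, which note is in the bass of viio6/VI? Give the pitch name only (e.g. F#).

The applied chord viio6/VI is rooted on G: G-Bb-Db.
The figure 6 means first inversion — the third is in the bass.

Bb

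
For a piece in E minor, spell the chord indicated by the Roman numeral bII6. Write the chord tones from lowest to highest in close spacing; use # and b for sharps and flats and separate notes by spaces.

A C F

bII6 is the Neapolitan sixth — a major triad on the lowered second degree, here in its customary first inversion. In E minor that root is F.
So the chord is F-A-C, a major triad.
The figured bass 6 indicates first inversion, placing the third (A) in the bass: A-C-F.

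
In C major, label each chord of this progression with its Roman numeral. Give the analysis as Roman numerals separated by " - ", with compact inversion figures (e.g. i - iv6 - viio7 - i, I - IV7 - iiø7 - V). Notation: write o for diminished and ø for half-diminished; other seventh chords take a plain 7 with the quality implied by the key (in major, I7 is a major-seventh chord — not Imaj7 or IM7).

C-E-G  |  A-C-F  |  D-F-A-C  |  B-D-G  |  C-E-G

C-E-G: root C is the tonic; major triad there is I.
A-C-F: major triad on F = scale degree 4 → IV6.
D-F-A-C has root D, degree 2 in C major, so ii7.
B-D-G: root G is the dominant; major triad there is V6.
C-E-G: root C is the tonic; major triad there is I.

I - IV6 - ii7 - V6 - I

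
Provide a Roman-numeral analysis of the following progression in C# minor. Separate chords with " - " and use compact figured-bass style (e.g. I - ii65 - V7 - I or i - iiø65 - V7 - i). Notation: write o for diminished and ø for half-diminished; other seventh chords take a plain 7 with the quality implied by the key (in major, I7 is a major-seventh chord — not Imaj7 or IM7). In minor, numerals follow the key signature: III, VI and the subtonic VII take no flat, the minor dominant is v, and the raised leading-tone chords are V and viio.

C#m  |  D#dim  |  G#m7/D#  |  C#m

C#m: minor triad on C# = scale degree 1 → i.
D#dim has root D#, degree 2 in C# minor, so iio.
G#m7/D#: root G# is the dominant; minor seventh chord there is v43.
C#m: minor triad on C# = scale degree 1 → i.

i - iio - v43 - i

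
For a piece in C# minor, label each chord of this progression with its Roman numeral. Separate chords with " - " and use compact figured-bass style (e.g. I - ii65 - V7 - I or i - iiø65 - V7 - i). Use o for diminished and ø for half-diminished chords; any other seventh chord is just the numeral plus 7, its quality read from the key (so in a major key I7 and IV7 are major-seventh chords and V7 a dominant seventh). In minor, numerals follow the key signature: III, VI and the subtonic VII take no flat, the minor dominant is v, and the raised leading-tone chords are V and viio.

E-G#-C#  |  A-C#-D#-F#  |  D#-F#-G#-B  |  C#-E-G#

E-G#-C#: minor triad on C# = scale degree 1 → i6.
A-C#-D#-F#: half-diminished seventh chord on D# = scale degree 2 → iiø43.
D#-F#-G#-B has root G#, degree 5 in C# minor, so v43.
C#-E-G#: minor triad on C# = scale degree 1 → i.

i6 - iiø43 - v43 - i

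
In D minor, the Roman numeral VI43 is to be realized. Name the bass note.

F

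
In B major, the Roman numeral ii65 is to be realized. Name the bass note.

E

ii in B major has root C#; the chord is C#-E-G#-B.
The figure 65 means first inversion — the third is in the bass.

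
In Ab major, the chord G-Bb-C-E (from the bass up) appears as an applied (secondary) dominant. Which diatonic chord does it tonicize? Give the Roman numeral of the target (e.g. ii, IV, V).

The chord is a dominant seventh chord on C.
A dominant resolves down a perfect fifth: C → F. In Ab major, F is scale degree 6, i.e. vi.

vi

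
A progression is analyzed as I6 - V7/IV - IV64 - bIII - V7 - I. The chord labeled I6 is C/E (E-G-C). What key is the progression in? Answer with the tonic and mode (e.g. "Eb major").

The chord C/E is a major triad rooted on C; its label is I6.
If C is scale degree 1 and the mode makes that degree carry a major triad, the tonic is C and the mode is major.

C major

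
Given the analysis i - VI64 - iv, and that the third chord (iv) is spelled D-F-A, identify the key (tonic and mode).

The anchor chord is a minor triad on D, labeled iv.
Counting down 3 scale steps from D places the tonic on A; a minor triad on degree 4 is diatonic only in minor.

A minor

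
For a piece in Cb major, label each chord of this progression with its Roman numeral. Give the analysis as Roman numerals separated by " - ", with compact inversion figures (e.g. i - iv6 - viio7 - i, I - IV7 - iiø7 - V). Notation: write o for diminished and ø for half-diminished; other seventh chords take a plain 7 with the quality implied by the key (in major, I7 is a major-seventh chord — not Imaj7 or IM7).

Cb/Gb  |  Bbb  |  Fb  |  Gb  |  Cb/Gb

Cb/Gb: major triad on Cb = scale degree 1 → I64.
Bbb is non-diatonic — bVII, a mixture chord from Cb minor.
Fb: major triad on Fb = scale degree 4 → IV.
Gb: root Gb is the dominant; major triad there is V.
Cb/Gb: major triad on Cb = scale degree 1 → I64.

I64 - bVII - IV - V - I64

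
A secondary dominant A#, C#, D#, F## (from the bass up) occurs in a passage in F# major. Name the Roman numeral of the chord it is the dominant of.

The chord is a dominant seventh chord on D#.
A dominant resolves down a perfect fifth: D# → G#. In F# major, G# is scale degree 2, i.e. ii.

ii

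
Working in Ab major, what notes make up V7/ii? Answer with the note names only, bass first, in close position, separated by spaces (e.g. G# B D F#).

F A C Eb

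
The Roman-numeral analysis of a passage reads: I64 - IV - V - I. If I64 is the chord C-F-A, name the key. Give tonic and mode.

F major

I64 is given as C-F-A — a major triad with root F.
If F is scale degree 1 and the mode makes that degree carry a major triad, the tonic is F and the mode is major.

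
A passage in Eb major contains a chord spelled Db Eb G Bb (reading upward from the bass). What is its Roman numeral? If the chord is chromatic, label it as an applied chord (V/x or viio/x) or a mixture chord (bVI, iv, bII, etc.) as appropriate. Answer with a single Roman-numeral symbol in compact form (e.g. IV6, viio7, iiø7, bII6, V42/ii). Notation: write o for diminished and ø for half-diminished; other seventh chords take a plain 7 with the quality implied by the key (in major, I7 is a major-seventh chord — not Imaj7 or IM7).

V42/IV

The pitches Eb-G-Bb-Db form a dominant seventh chord rooted on Eb.
Eb is not a diatonic chord root with this quality in Eb major, but it lies a perfect fifth above Ab (IV), so the chord functions as an applied dominant of IV.
With Db in the bass the chord is in third inversion, so the figured bass is 42.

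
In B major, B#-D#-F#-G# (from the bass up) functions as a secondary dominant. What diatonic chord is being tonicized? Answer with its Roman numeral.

ii

The chord is a dominant seventh chord on G#.
A dominant resolves down a perfect fifth: G# → C#. In B major, C# is scale degree 2, i.e. ii.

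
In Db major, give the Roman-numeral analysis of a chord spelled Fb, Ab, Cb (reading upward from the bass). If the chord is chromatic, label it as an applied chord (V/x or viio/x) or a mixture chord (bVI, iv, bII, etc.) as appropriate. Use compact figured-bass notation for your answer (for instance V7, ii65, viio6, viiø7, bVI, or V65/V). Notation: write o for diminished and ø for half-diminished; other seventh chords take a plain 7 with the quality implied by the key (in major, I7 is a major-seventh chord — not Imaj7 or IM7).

Stacked in thirds the chord is Fb-Ab-Cb: a major triad on Fb.
Fb is the lowered third degree of Db major (diatonic 3 would be F). This is a major triad on the lowered third degree, borrowed from the parallel minor.

bIII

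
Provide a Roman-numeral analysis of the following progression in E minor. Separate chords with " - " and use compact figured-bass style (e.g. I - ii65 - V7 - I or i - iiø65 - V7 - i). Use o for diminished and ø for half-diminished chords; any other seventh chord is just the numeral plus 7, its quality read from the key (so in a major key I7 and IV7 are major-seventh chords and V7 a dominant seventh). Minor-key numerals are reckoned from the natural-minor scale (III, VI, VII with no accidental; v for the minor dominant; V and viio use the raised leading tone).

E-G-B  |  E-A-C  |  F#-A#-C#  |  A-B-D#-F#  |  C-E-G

E-G-B: minor triad on E = scale degree 1 → i.
E-A-C has root A, degree 4 in E minor, so iv64.
F#-A#-C# is the secondary dominant of V (major triad on F#): V/V.
A-B-D#-F# has root B, degree 5 in E minor, so V42.
C-E-G has root C, degree 6 in E minor, so VI.

i - iv64 - V/V - V42 - VI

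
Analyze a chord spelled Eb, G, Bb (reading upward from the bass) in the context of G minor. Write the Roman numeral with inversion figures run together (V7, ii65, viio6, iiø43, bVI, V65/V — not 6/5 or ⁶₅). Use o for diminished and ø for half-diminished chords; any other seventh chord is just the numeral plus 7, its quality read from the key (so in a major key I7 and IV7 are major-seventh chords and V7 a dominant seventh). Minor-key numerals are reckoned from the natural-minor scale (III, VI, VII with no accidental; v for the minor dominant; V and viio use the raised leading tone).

The pitches Eb-G-Bb form a major triad rooted on Eb.
In G minor, Eb is the submediant; the diatonic major triad there is VI.

VI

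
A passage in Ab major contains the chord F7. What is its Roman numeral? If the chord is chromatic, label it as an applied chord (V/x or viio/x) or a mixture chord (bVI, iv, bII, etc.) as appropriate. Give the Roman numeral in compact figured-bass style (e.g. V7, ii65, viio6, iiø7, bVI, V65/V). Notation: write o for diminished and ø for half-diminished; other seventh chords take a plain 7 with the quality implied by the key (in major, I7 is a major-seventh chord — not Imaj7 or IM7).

V7/ii

Stacked in thirds the chord is F-A-C-Eb: a dominant seventh chord on F.
F is not a diatonic chord root with this quality in Ab major, but it lies a perfect fifth above Bb (ii), so the chord functions as an applied dominant of ii.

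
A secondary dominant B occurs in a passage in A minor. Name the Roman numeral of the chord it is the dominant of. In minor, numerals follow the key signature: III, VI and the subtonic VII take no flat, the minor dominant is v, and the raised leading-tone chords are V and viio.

The chord is a major triad on B.
A dominant resolves down a perfect fifth: B → E. In A minor, E is scale degree 5, i.e. V.

V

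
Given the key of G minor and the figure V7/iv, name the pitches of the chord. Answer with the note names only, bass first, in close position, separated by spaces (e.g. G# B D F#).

V7/iv is a secondary dominant — the dominant seventh of iv. iv in G minor is C, so the applied chord's root is G, a perfect fifth above.
Building a dominant seventh chord on G gives G-B-D-F.

G B D F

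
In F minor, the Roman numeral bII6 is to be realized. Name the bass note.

bII in F minor has root Gb; the chord is Gb-Bb-Db.
The figure 6 means first inversion — the third is in the bass.

Bb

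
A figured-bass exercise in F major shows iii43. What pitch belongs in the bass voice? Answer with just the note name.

iii in F major has root A; the chord is A-C-E-G.
The figure 43 means second inversion — the fifth is in the bass.

E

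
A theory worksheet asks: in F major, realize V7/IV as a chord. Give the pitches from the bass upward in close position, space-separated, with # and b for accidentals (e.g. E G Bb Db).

F A C Eb

V7/IV is a secondary dominant — the dominant seventh of IV. IV in F major is Bb, so the applied chord's root is F, a perfect fifth above.
Building a dominant seventh chord on F gives F-A-C-Eb.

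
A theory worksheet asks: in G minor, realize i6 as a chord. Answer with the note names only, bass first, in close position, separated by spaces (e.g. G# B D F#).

In G minor, the first degree is G, and the diatonic chord built there is a minor triad.
Stacking thirds from G gives G-Bb-D.
With the 6 figure the chord is in first inversion; from the bass Bb upward in close position it reads Bb-D-G.

Bb D G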